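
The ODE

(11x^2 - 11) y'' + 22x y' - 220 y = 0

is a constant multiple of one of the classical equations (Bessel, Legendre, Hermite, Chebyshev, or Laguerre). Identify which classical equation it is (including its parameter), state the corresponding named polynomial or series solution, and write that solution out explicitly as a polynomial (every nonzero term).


All three coefficients share the factor -11; dividing through by -11 gives  (1 - x^2) y'' - 2x y' + 20 y = 0.
This matches the Legendre equation (1 - x^2) y'' - 2x y' + n(n+1) y = 0 (note the -2x y' term) with n(n+1) = 20, so n = 4; the polynomial solution is P_4(x).
With y = sum_k a_k x^k, matching x^k gives (k+2)(k+1) a_{k+2} = [k(k+1) - n(n+1)] a_k = (k - 4)(k + 5) a_k. The right side vanishes at k = 4, so the series with the parity of 4 terminates at degree 4.
Standard normalization (P_n(1) = 1): leading coefficient (2n)!/(2^n (n!)^2) = 40320/(16*576) = 35/8, so a_4 = 35/8. Work downward with a_k = (k+1)(k+2) a_{k+2} / ((k - 4)(k + 5)):
  a_2 = (3)(4)(35/8) / ((2 - 4)(2 + 5)) = (105/2)/(-14) = -15/4
  a_0 = (1)(2)(-15/4) / ((0 - 4)(0 + 5)) = (-15/2)/(-20) = 3/8
Hence P_4(x) = 35 x^4/8 - 15 x^2/4 + 3/8.

P_4(x); series = 35 x^4/8 - 15 x^2/4 + 3/8


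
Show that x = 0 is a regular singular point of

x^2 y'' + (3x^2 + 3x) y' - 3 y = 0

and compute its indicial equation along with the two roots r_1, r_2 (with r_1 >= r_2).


Divide by x^2 to reach normal form y'' + P_1(x) y' + P_2(x) y = 0 with P_1(x) = 3 + 3/x and P_2(x) = -3/x^2.
x = 0 is a singular point because the y'-coefficient 3 + 3/x has a pole at x = 0 and the y-coefficient -3/x^2 has a pole at x = 0.
It is a regular singular point because x P_1(x) = p(x) = 3x + 3 and x^2 P_2(x) = q(x) = -3 are polynomials, hence analytic at x = 0.
p(0) = 3,  q(0) = -3.
Indicial equation: r(r-1) + p(0) r + q(0) = 0, i.e. r^2 + (p(0) - 1) r + q(0) = 0, i.e. r^2 + 2 r - 3 = 0.
Discriminant: (2)^2 - 4(-3) = 16, so r = (-2 ± 4)/2.
Solving: r_1 = 1, r_2 = -3.

indicial: r^2 + 2 r - 3 = 0; roots r_1 = 1, r_2 = -3


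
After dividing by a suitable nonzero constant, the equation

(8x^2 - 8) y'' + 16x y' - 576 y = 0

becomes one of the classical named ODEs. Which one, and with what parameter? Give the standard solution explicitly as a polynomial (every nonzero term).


All three coefficients share the factor -8; dividing through by -8 gives  (1 - x^2) y'' - 2x y' + 72 y = 0.
This matches the Legendre equation (1 - x^2) y'' - 2x y' + n(n+1) y = 0 (note the -2x y' term) with n(n+1) = 72, so n = 8; the polynomial solution is P_8(x).
With y = sum_k a_k x^k, matching x^k gives (k+2)(k+1) a_{k+2} = [k(k+1) - n(n+1)] a_k = (k - 8)(k + 9) a_k. The right side vanishes at k = 8, so the series with the parity of 8 terminates at degree 8.
Standard normalization (P_n(1) = 1): leading coefficient (2n)!/(2^n (n!)^2) = 20922789888000/(256*1625702400) = 6435/128, so a_8 = 6435/128. Work downward with a_k = (k+1)(k+2) a_{k+2} / ((k - 8)(k + 9)):
  a_6 = (7)(8)(6435/128) / ((6 - 8)(6 + 9)) = (45045/16)/(-30) = -3003/32
  a_4 = (5)(6)(-3003/32) / ((4 - 8)(4 + 9)) = (-45045/16)/(-52) = 3465/64
  a_2 = (3)(4)(3465/64) / ((2 - 8)(2 + 9)) = (10395/16)/(-66) = -315/32
  a_0 = (1)(2)(-315/32) / ((0 - 8)(0 + 9)) = (-315/16)/(-72) = 35/128
Hence P_8(x) = 6435 x^8/128 - 3003 x^6/32 + 3465 x^4/64 - 315 x^2/32 + 35/128.

P_8(x); series = 6435 x^8/128 - 3003 x^6/32 + 3465 x^4/64 - 315 x^2/32 + 35/128


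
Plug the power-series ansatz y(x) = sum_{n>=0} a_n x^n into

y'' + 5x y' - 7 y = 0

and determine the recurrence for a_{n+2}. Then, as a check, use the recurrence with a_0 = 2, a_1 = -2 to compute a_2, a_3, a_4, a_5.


Substitute y = sum_n a_n x^n.
y''(x) has coefficient (n+2)(n+1) a_{n+2} at x^n;
5 x y'(x) has coefficient 5 n a_n at x^n (shift);
-7 y(x) has coefficient -7 a_n at x^n.
Matching x^n: (n+2)(n+1) a_{n+2} + (5n - 7) a_n = 0.
Thus a_{n+2} = (-5n + 7) / ((n+1)(n+2)) * a_n.

Check with a_0 = 2, a_1 = -2 (apply the recurrence for n = 0, 1, 2, 3): a_0 = 2, a_1 = -2, a_2 = 7, a_3 = -2/3, a_4 = -7/4, a_5 = 4/15.

a_(n+2) = (-5n + 7) / ((n+1)(n+2)) * a_n; check: a_0 = 2, a_1 = -2, a_2 = 7, a_3 = -2/3, a_4 = -7/4, a_5 = 4/15


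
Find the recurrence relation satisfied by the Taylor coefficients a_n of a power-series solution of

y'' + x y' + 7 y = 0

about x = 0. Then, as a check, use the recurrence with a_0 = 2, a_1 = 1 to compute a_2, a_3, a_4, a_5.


Substitute y = sum_n a_n x^n.
y''(x) has coefficient (n+2)(n+1) a_{n+2} at x^n;
x y'(x) has coefficient n a_n at x^n (shift);
7 y(x) has coefficient 7 a_n at x^n.
Matching x^n: (n+2)(n+1) a_{n+2} + (n + 7) a_n = 0.
Thus a_{n+2} = (-n - 7) / ((n+1)(n+2)) * a_n.

Check with a_0 = 2, a_1 = 1 (apply the recurrence for n = 0, 1, 2, 3): a_0 = 2, a_1 = 1, a_2 = -7, a_3 = -4/3, a_4 = 21/4, a_5 = 2/3.

a_(n+2) = (-n - 7) / ((n+1)(n+2)) * a_n; check: a_0 = 2, a_1 = 1, a_2 = -7, a_3 = -4/3, a_4 = 21/4, a_5 = 2/3


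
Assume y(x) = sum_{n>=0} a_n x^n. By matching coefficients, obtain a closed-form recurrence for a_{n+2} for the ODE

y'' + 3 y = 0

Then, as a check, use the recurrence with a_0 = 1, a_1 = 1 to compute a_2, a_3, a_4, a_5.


Substitute y = sum_n a_n x^n into y'' + (const) y = 0.
y''(x) = sum_{n>=0} (n+2)(n+1) a_{n+2} x^n.
The ODE becomes sum_n [(n+2)(n+1) a_{n+2} + 3 a_n] x^n = 0.
Setting each coefficient to zero gives the recurrence:
  (n+2)(n+1) a_{n+2} + 3 a_n = 0,
  a_{n+2} = -3 / ((n+1)(n+2)) a_n.

Check with a_0 = 1, a_1 = 1 (apply the recurrence for n = 0, 1, 2, 3): a_0 = 1, a_1 = 1, a_2 = -3/2, a_3 = -1/2, a_4 = 3/8, a_5 = 3/40.

a_{n+2} = -3/((n+1)(n+2)) * a_n; check: a_0 = 1, a_1 = 1, a_2 = -3/2, a_3 = -1/2, a_4 = 3/8, a_5 = 3/40


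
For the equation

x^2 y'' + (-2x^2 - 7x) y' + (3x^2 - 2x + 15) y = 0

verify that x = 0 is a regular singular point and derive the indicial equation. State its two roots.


Divide by x^2 to reach normal form y'' + P_1(x) y' + P_2(x) y = 0 with P_1(x) = -2 - 7/x and P_2(x) = 3 - 2/x + 15/x^2.
x = 0 is a singular point because the y'-coefficient -2 - 7/x has a pole at x = 0 and the y-coefficient 3 - 2/x + 15/x^2 has a pole at x = 0.
It is a regular singular point because x P_1(x) = p(x) = -2x - 7 and x^2 P_2(x) = q(x) = 3x^2 - 2x + 15 are polynomials, hence analytic at x = 0.
p(0) = -7,  q(0) = 15.
Indicial equation: r(r-1) + p(0) r + q(0) = 0, i.e. r^2 + (p(0) - 1) r + q(0) = 0, i.e. r^2 - 8 r + 15 = 0.
Discriminant: (-8)^2 - 4(15) = 4, so r = (8 ± 2)/2.
Solving: r_1 = 5, r_2 = 3.

indicial: r^2 - 8 r + 15 = 0; roots r_1 = 5, r_2 = 3


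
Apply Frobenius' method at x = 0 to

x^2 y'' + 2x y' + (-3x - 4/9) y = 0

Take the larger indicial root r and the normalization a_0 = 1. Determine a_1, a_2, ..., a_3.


Write in Frobenius form y'' + (p(x)/x) y' + (q(x)/x^2) y = 0:
  p(x) = 2,  q(x) = -3x - 4/9.
Indicial equation: r(r-1) + (2) r + (-4/9) = 0 -> roots r_1 = 1/3, r_2 = -4/3.
Take r = r_1 = 1/3. Let y(x) = x^r sum_{n>=0} a_n x^n with a_0 = 1.
Substitute y = x^r sum a_n x^n and match x^{r+n}. The recurrence is
  D(n) a_n - 3 a_{n-1} = 0,  where D(n) = (r+n)(r+n-1) + (2)(r+n) + (-4/9).
  a_n = 3 / D(n) * a_{n-1}.
Since the indicial polynomial factors as (r - r_1)(r - r_2), D(n) = (r_1 + n - r_1)(r_1 + n - r_2) = n(n + 5/3).
Evaluating step by step (a_0 = 1):
  n = 1: D(1) = 1(1 + 5/3) = 8/3; numerator = 3(1) = 3; a_1 = (3)/(8/3) = 9/8
  n = 2: D(2) = 2(2 + 5/3) = 22/3; numerator = 3(9/8) = 27/8; a_2 = (27/8)/(22/3) = 81/176
  n = 3: D(3) = 3(3 + 5/3) = 14; numerator = 3(81/176) = 243/176; a_3 = (243/176)/(14) = 243/2464

r = 1/3; a_0 = 1; a_1 = 9/8; a_2 = 81/176; a_3 = 243/2464


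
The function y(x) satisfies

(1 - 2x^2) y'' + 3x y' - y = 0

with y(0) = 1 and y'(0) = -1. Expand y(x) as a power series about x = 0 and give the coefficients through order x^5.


Ansatz: y(x) = sum_{n>=0} a_n x^n, so y'(x) = sum_{n>=1} n a_n x^(n-1) and y''(x) = sum_{n>=2} n(n-1) a_n x^(n-2).
Substitute into P(x) y'' + Q(x) y' + R(x) y = 0 with P(x) = 1 - 2x^2, Q(x) = 3x, R(x) = -1, and match powers of x.
Initial conditions: a_0 = 1, a_1 = -1.
Setting the coefficient of each power of x to zero and solving order by order (substituting the coefficients already found):
  x^0: 2 a_2 - a_0 = 0  ->  2 a_2 = a_0 = 1  ->  a_2 = 1/2
  x^1: 6 a_3 + 2 a_1 = 0  ->  6 a_3 = -2 a_1 = 2  ->  a_3 = 1/3
  x^2: 12 a_4 + a_2 = 0  ->  12 a_4 = -a_2 = -1/2  ->  a_4 = -1/24
  x^3: 20 a_5 - 4 a_3 = 0  ->  20 a_5 = 4 a_3 = 4/3  ->  a_5 = 1/15
Truncated series: y(x) = 1 - x + (1/2) x^2 + (1/3) x^3 - (1/24) x^4 + (1/15) x^5 + O(x^6).

a_0 = 1; a_1 = -1; a_2 = 1/2; a_3 = 1/3; a_4 = -1/24; a_5 = 1/15


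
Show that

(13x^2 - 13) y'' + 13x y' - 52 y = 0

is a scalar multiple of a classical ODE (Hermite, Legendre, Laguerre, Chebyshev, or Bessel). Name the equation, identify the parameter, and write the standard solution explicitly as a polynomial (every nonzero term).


All three coefficients share the factor -13; dividing through by -13 gives  (1 - x^2) y'' - x y' + 4 y = 0.
This matches the Chebyshev equation (1 - x^2) y'' - x y' + n^2 y = 0 (note the -x y' term, not -2x y') with n^2 = 4, so n = 2; the polynomial solution is T_2(x).
With y = sum_k a_k x^k, matching x^k gives (k+2)(k+1) a_{k+2} = (k^2 - n^2) a_k = (k - 2)(k + 2) a_k. The right side vanishes at k = 2, so the series with the parity of 2 terminates at degree 2.
Standard normalization: leading coefficient of T_n is 2^(n-1), so a_2 = 2^1 = 2. Work downward with a_k = (k+1)(k+2) a_{k+2} / ((k - 2)(k + 2)):
  a_0 = (1)(2)(2) / ((0 - 2)(0 + 2)) = 4/(-4) = -1
Hence T_2(x) = 2 x^2 - 1.

T_2(x); series = 2 x^2 - 1


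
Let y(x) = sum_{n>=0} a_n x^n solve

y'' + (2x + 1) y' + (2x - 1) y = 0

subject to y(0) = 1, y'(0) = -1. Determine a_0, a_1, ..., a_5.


Ansatz: y(x) = sum_{n>=0} a_n x^n, so y'(x) = sum_{n>=1} n a_n x^(n-1) and y''(x) = sum_{n>=2} n(n-1) a_n x^(n-2).
Substitute into P(x) y'' + Q(x) y' + R(x) y = 0 with P(x) = 1, Q(x) = 2x + 1, R(x) = 2x - 1, and match powers of x.
Initial conditions: a_0 = 1, a_1 = -1.
Setting the coefficient of each power of x to zero and solving order by order (substituting the coefficients already found):
  x^0: 2 a_2 + a_1 - a_0 = 0  ->  2 a_2 = -a_1 + a_0 = 2  ->  a_2 = 1
  x^1: 6 a_3 + 2 a_2 + a_1 + 2 a_0 = 0  ->  6 a_3 = -2 a_2 - a_1 - 2 a_0 = -3  ->  a_3 = -1/2
  x^2: 12 a_4 + 3 a_3 + 3 a_2 + 2 a_1 = 0  ->  12 a_4 = -3 a_3 - 3 a_2 - 2 a_1 = 1/2  ->  a_4 = 1/24
  x^3: 20 a_5 + 4 a_4 + 5 a_3 + 2 a_2 = 0  ->  20 a_5 = -4 a_4 - 5 a_3 - 2 a_2 = 1/3  ->  a_5 = 1/60
Truncated series: y(x) = 1 - x + x^2 - (1/2) x^3 + (1/24) x^4 + (1/60) x^5 + O(x^6).

a_0 = 1; a_1 = -1; a_2 = 1; a_3 = -1/2; a_4 = 1/24; a_5 = 1/60


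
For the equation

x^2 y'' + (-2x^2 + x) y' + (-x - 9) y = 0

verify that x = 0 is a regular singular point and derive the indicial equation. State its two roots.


Divide by x^2 to reach normal form y'' + P_1(x) y' + P_2(x) y = 0 with P_1(x) = -2 + 1/x and P_2(x) = -1/x - 9/x^2.
x = 0 is a singular point because the y'-coefficient -2 + 1/x has a pole at x = 0 and the y-coefficient -1/x - 9/x^2 has a pole at x = 0.
It is a regular singular point because x P_1(x) = p(x) = 1 - 2x and x^2 P_2(x) = q(x) = -x - 9 are polynomials, hence analytic at x = 0.
p(0) = 1,  q(0) = -9.
Indicial equation: r(r-1) + p(0) r + q(0) = 0, i.e. r^2 + (p(0) - 1) r + q(0) = 0, i.e. r^2 - 9 = 0.
Discriminant: (0)^2 - 4(-9) = 36, so r = (0 ± 6)/2.
Solving: r_1 = 3, r_2 = -3.

indicial: r^2 - 9 = 0; roots r_1 = 3, r_2 = -3


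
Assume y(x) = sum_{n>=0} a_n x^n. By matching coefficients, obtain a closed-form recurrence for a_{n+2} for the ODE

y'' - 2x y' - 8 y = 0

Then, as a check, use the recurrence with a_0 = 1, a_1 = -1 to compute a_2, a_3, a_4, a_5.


Substitute y = sum_n a_n x^n.
y''(x) has coefficient (n+2)(n+1) a_{n+2} at x^n;
-2 x y'(x) has coefficient -2 n a_n at x^n (shift);
-8 y(x) has coefficient -8 a_n at x^n.
Matching x^n: (n+2)(n+1) a_{n+2} + (-2n - 8) a_n = 0.
Thus a_{n+2} = (2n + 8) / ((n+1)(n+2)) * a_n.

Check with a_0 = 1, a_1 = -1 (apply the recurrence for n = 0, 1, 2, 3): a_0 = 1, a_1 = -1, a_2 = 4, a_3 = -5/3, a_4 = 4, a_5 = -7/6.

a_(n+2) = (2n + 8) / ((n+1)(n+2)) * a_n; check: a_0 = 1, a_1 = -1, a_2 = 4, a_3 = -5/3, a_4 = 4, a_5 = -7/6


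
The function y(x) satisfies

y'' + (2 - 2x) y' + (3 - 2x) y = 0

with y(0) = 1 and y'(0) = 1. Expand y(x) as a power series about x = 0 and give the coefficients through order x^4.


Ansatz: y(x) = sum_{n>=0} a_n x^n, so y'(x) = sum_{n>=1} n a_n x^(n-1) and y''(x) = sum_{n>=2} n(n-1) a_n x^(n-2).
Substitute into P(x) y'' + Q(x) y' + R(x) y = 0 with P(x) = 1, Q(x) = 2 - 2x, R(x) = 3 - 2x, and match powers of x.
Initial conditions: a_0 = 1, a_1 = 1.
Setting the coefficient of each power of x to zero and solving order by order (substituting the coefficients already found):
  x^0: 2 a_2 + 2 a_1 + 3 a_0 = 0  ->  2 a_2 = -2 a_1 - 3 a_0 = -5  ->  a_2 = -5/2
  x^1: 6 a_3 + 4 a_2 + a_1 - 2 a_0 = 0  ->  6 a_3 = -4 a_2 - a_1 + 2 a_0 = 11  ->  a_3 = 11/6
  x^2: 12 a_4 + 6 a_3 - a_2 - 2 a_1 = 0  ->  12 a_4 = -6 a_3 + a_2 + 2 a_1 = -23/2  ->  a_4 = -23/24
Truncated series: y(x) = 1 + x - (5/2) x^2 + (11/6) x^3 - (23/24) x^4 + O(x^5).

a_0 = 1; a_1 = 1; a_2 = -5/2; a_3 = 11/6; a_4 = -23/24


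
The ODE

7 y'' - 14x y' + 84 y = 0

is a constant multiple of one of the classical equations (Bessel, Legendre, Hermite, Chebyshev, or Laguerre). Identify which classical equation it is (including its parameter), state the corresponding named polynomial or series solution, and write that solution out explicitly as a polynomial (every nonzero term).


All three coefficients share the factor 7; dividing through by 7 gives  y'' - 2x y' + 12 y = 0.
This matches the Hermite equation y'' - 2x y' + 2n y = 0 with 2n = 12, so n = 6; the polynomial solution is H_6(x).
With y = sum_k a_k x^k, matching x^k gives (k+2)(k+1) a_{k+2} = 2(k - n) a_k = 2(k - 6) a_k. The right side vanishes at k = 6, so the series with the parity of 6 terminates at degree 6.
Standard normalization: leading coefficient of H_n is 2^n, so a_6 = 2^6 = 64. Work downward with a_k = (k+1)(k+2) a_{k+2} / (2(k - n)):
  a_4 = (5)(6)(64) / (2(4 - 6)) = 1920/(-4) = -480
  a_2 = (3)(4)(-480) / (2(2 - 6)) = -5760/(-8) = 720
  a_0 = (1)(2)(720) / (2(0 - 6)) = 1440/(-12) = -120
Hence H_6(x) = 64 x^6 - 480 x^4 + 720 x^2 - 120.

H_6(x); series = 64 x^6 - 480 x^4 + 720 x^2 - 120


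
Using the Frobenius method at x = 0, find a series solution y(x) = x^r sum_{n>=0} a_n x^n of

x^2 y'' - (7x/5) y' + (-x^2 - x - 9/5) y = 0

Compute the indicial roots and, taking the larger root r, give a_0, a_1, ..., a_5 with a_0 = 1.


Write in Frobenius form y'' + (p(x)/x) y' + (q(x)/x^2) y = 0:
  p(x) = -7/5,  q(x) = -x^2 - x - 9/5.
Indicial equation: r(r-1) + (-7/5) r + (-9/5) = 0 -> roots r_1 = 3, r_2 = -3/5.
Take r = r_1 = 3. Let y(x) = x^r sum_{n>=0} a_n x^n with a_0 = 1.
Substitute y = x^r sum a_n x^n and match x^{r+n}. The recurrence is
  D(n) a_n - 1 a_{n-1} - 1 a_{n-2} = 0,  where D(n) = (r+n)(r+n-1) + (-7/5)(r+n) + (-9/5).
  a_n = [1 a_{n-1} + 1 a_{n-2}] / D(n).
Since the indicial polynomial factors as (r - r_1)(r - r_2), D(n) = (r_1 + n - r_1)(r_1 + n - r_2) = n(n + 18/5).
Evaluating step by step (a_0 = 1):
  n = 1: D(1) = 1(1 + 18/5) = 23/5; numerator = 1(1) = 1; a_1 = (1)/(23/5) = 5/23
  n = 2: D(2) = 2(2 + 18/5) = 56/5; numerator = 1(5/23) + 1(1) = 28/23; a_2 = (28/23)/(56/5) = 5/46
  n = 3: D(3) = 3(3 + 18/5) = 99/5; numerator = 1(5/46) + 1(5/23) = 15/46; a_3 = (15/46)/(99/5) = 25/1518
  n = 4: D(4) = 4(4 + 18/5) = 152/5; numerator = 1(25/1518) + 1(5/46) = 95/759; a_4 = (95/759)/(152/5) = 25/6072
  n = 5: D(5) = 5(5 + 18/5) = 43; numerator = 1(25/6072) + 1(25/1518) = 125/6072; a_5 = (125/6072)/(43) = 125/261096

r = 3; a_0 = 1; a_1 = 5/23; a_2 = 5/46; a_3 = 25/1518; a_4 = 25/6072; a_5 = 125/261096


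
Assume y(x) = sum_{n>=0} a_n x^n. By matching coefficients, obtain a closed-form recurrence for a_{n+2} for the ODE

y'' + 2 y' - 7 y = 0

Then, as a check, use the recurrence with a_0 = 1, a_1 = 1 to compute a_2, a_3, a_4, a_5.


Substitute y = sum_n a_n x^n.
y''(x) has coefficient (n+2)(n+1) a_{n+2} at x^n;
2 y'(x) has coefficient 2 (n+1) a_{n+1} at x^n;
-7 y(x) has coefficient -7 a_n at x^n.
Matching x^n: (n+2)(n+1) a_{n+2} + 2 (n+1) a_{n+1} - 7 a_n = 0.
Thus a_{n+2} = [-2 (n+1) a_{n+1} + 7 a_n] / ((n+1)(n+2)).

Check with a_0 = 1, a_1 = 1 (apply the recurrence for n = 0, 1, 2, 3): a_0 = 1, a_1 = 1, a_2 = 5/2, a_3 = -1/2, a_4 = 41/24, a_5 = -103/120.

a_(n+2) = [-2 (n+1) a_(n+1) + 7 a_n] / ((n+1)(n+2)); check: a_0 = 1, a_1 = 1, a_2 = 5/2, a_3 = -1/2, a_4 = 41/24, a_5 = -103/120


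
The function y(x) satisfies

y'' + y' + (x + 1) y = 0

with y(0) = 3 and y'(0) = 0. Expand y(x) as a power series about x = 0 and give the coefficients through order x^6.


Ansatz: y(x) = sum_{n>=0} a_n x^n, so y'(x) = sum_{n>=1} n a_n x^(n-1) and y''(x) = sum_{n>=2} n(n-1) a_n x^(n-2).
Substitute into P(x) y'' + Q(x) y' + R(x) y = 0 with P(x) = 1, Q(x) = 1, R(x) = x + 1, and match powers of x.
Initial conditions: a_0 = 3, a_1 = 0.
Setting the coefficient of each power of x to zero and solving order by order (substituting the coefficients already found):
  x^0: 2 a_2 + a_1 + a_0 = 0  ->  2 a_2 = -a_1 - a_0 = -3  ->  a_2 = -3/2
  x^1: 6 a_3 + 2 a_2 + a_1 + a_0 = 0  ->  6 a_3 = -2 a_2 - a_1 - a_0 = 0  ->  a_3 = 0
  x^2: 12 a_4 + 3 a_3 + a_2 + a_1 = 0  ->  12 a_4 = -3 a_3 - a_2 - a_1 = 3/2  ->  a_4 = 1/8
  x^3: 20 a_5 + 4 a_4 + a_3 + a_2 = 0  ->  20 a_5 = -4 a_4 - a_3 - a_2 = 1  ->  a_5 = 1/20
  x^4: 30 a_6 + 5 a_5 + a_4 + a_3 = 0  ->  30 a_6 = -5 a_5 - a_4 - a_3 = -3/8  ->  a_6 = -1/80
Truncated series: y(x) = 3 - (3/2) x^2 + (1/8) x^4 + (1/20) x^5 - (1/80) x^6 + O(x^7).

a_0 = 3; a_1 = 0; a_2 = -3/2; a_3 = 0; a_4 = 1/8; a_5 = 1/20; a_6 = -1/80


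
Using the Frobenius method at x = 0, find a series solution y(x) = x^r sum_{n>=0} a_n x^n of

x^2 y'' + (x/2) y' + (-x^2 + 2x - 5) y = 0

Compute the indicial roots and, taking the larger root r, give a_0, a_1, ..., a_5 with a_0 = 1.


Write in Frobenius form y'' + (p(x)/x) y' + (q(x)/x^2) y = 0:
  p(x) = 1/2,  q(x) = -x^2 + 2x - 5.
Indicial equation: r(r-1) + (1/2) r + (-5) = 0 -> roots r_1 = 5/2, r_2 = -2.
Take r = r_1 = 5/2. Let y(x) = x^r sum_{n>=0} a_n x^n with a_0 = 1.
Substitute y = x^r sum a_n x^n and match x^{r+n}. The recurrence is
  D(n) a_n + 2 a_{n-1} - 1 a_{n-2} = 0,  where D(n) = (r+n)(r+n-1) + (1/2)(r+n) + (-5).
  a_n = [-2 a_{n-1} + 1 a_{n-2}] / D(n).
Since the indicial polynomial factors as (r - r_1)(r - r_2), D(n) = (r_1 + n - r_1)(r_1 + n - r_2) = n(n + 9/2).
Evaluating step by step (a_0 = 1):
  n = 1: D(1) = 1(1 + 9/2) = 11/2; numerator = -2(1) = -2; a_1 = (-2)/(11/2) = -4/11
  n = 2: D(2) = 2(2 + 9/2) = 13; numerator = -2(-4/11) + 1(1) = 19/11; a_2 = (19/11)/(13) = 19/143
  n = 3: D(3) = 3(3 + 9/2) = 45/2; numerator = -2(19/143) + 1(-4/11) = -90/143; a_3 = (-90/143)/(45/2) = -4/143
  n = 4: D(4) = 4(4 + 9/2) = 34; numerator = -2(-4/143) + 1(19/143) = 27/143; a_4 = (27/143)/(34) = 27/4862
  n = 5: D(5) = 5(5 + 9/2) = 95/2; numerator = -2(27/4862) + 1(-4/143) = -95/2431; a_5 = (-95/2431)/(95/2) = -2/2431

r = 5/2; a_0 = 1; a_1 = -4/11; a_2 = 19/143; a_3 = -4/143; a_4 = 27/4862; a_5 = -2/2431


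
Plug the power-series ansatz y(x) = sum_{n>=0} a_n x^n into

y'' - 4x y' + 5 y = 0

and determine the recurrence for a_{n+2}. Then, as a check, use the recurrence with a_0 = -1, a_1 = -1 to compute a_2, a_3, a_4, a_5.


Substitute y = sum_n a_n x^n.
y''(x) has coefficient (n+2)(n+1) a_{n+2} at x^n;
-4 x y'(x) has coefficient -4 n a_n at x^n (shift);
5 y(x) has coefficient 5 a_n at x^n.
Matching x^n: (n+2)(n+1) a_{n+2} + (-4n + 5) a_n = 0.
Thus a_{n+2} = (4n - 5) / ((n+1)(n+2)) * a_n.

Check with a_0 = -1, a_1 = -1 (apply the recurrence for n = 0, 1, 2, 3): a_0 = -1, a_1 = -1, a_2 = 5/2, a_3 = 1/6, a_4 = 5/8, a_5 = 7/120.

a_(n+2) = (4n - 5) / ((n+1)(n+2)) * a_n; check: a_0 = -1, a_1 = -1, a_2 = 5/2, a_3 = 1/6, a_4 = 5/8, a_5 = 7/120


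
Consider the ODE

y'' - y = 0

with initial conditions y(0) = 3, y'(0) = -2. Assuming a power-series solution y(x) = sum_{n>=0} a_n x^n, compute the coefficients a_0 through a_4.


Ansatz: y(x) = sum_{n>=0} a_n x^n, so y'(x) = sum_{n>=1} n a_n x^(n-1) and y''(x) = sum_{n>=2} n(n-1) a_n x^(n-2).
Substitute into P(x) y'' + Q(x) y' + R(x) y = 0 with P(x) = 1, Q(x) = 0, R(x) = -1, and match powers of x.
Initial conditions: a_0 = 3, a_1 = -2.
Setting the coefficient of each power of x to zero and solving order by order (substituting the coefficients already found):
  x^0: 2 a_2 - a_0 = 0  ->  2 a_2 = a_0 = 3  ->  a_2 = 3/2
  x^1: 6 a_3 - a_1 = 0  ->  6 a_3 = a_1 = -2  ->  a_3 = -1/3
  x^2: 12 a_4 - a_2 = 0  ->  12 a_4 = a_2 = 3/2  ->  a_4 = 1/8
Truncated series: y(x) = 3 - 2 x + (3/2) x^2 - (1/3) x^3 + (1/8) x^4 + O(x^5).

a_0 = 3; a_1 = -2; a_2 = 3/2; a_3 = -1/3; a_4 = 1/8


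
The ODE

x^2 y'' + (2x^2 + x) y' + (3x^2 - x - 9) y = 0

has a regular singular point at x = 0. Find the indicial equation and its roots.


Divide by x^2 to reach normal form y'' + P_1(x) y' + P_2(x) y = 0 with P_1(x) = 2 + 1/x and P_2(x) = 3 - 1/x - 9/x^2.
x = 0 is a singular point because the y'-coefficient 2 + 1/x has a pole at x = 0 and the y-coefficient 3 - 1/x - 9/x^2 has a pole at x = 0.
It is a regular singular point because x P_1(x) = p(x) = 2x + 1 and x^2 P_2(x) = q(x) = 3x^2 - x - 9 are polynomials, hence analytic at x = 0.
p(0) = 1,  q(0) = -9.
Indicial equation: r(r-1) + p(0) r + q(0) = 0, i.e. r^2 + (p(0) - 1) r + q(0) = 0, i.e. r^2 - 9 = 0.
Discriminant: (0)^2 - 4(-9) = 36, so r = (0 ± 6)/2.
Solving: r_1 = 3, r_2 = -3.

indicial: r^2 - 9 = 0; roots r_1 = 3, r_2 = -3


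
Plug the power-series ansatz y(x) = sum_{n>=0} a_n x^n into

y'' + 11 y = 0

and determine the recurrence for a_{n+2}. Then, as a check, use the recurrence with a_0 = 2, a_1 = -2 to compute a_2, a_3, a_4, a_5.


Substitute y = sum_n a_n x^n into y'' + (const) y = 0.
y''(x) = sum_{n>=0} (n+2)(n+1) a_{n+2} x^n.
The ODE becomes sum_n [(n+2)(n+1) a_{n+2} + 11 a_n] x^n = 0.
Setting each coefficient to zero gives the recurrence:
  (n+2)(n+1) a_{n+2} + 11 a_n = 0,
  a_{n+2} = -11 / ((n+1)(n+2)) a_n.

Check with a_0 = 2, a_1 = -2 (apply the recurrence for n = 0, 1, 2, 3): a_0 = 2, a_1 = -2, a_2 = -11, a_3 = 11/3, a_4 = 121/12, a_5 = -121/60.

a_{n+2} = -11/((n+1)(n+2)) * a_n; check: a_0 = 2, a_1 = -2, a_2 = -11, a_3 = 11/3, a_4 = 121/12, a_5 = -121/60


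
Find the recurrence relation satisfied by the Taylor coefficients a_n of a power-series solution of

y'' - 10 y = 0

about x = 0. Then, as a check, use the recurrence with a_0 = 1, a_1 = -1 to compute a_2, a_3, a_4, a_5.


Substitute y = sum_n a_n x^n into y'' + (const) y = 0.
y''(x) = sum_{n>=0} (n+2)(n+1) a_{n+2} x^n.
The ODE becomes sum_n [(n+2)(n+1) a_{n+2} - 10 a_n] x^n = 0.
Setting each coefficient to zero gives the recurrence:
  (n+2)(n+1) a_{n+2} - 10 a_n = 0,
  a_{n+2} = 10 / ((n+1)(n+2)) a_n.

Check with a_0 = 1, a_1 = -1 (apply the recurrence for n = 0, 1, 2, 3): a_0 = 1, a_1 = -1, a_2 = 5, a_3 = -5/3, a_4 = 25/6, a_5 = -5/6.

a_{n+2} = 10/((n+1)(n+2)) * a_n; check: a_0 = 1, a_1 = -1, a_2 = 5, a_3 = -5/3, a_4 = 25/6, a_5 = -5/6


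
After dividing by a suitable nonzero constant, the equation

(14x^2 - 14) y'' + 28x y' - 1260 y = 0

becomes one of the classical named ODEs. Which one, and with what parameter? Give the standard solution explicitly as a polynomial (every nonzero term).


All three coefficients share the factor -14; dividing through by -14 gives  (1 - x^2) y'' - 2x y' + 90 y = 0.
This matches the Legendre equation (1 - x^2) y'' - 2x y' + n(n+1) y = 0 (note the -2x y' term) with n(n+1) = 90, so n = 9; the polynomial solution is P_9(x).
With y = sum_k a_k x^k, matching x^k gives (k+2)(k+1) a_{k+2} = [k(k+1) - n(n+1)] a_k = (k - 9)(k + 10) a_k. The right side vanishes at k = 9, so the series with the parity of 9 terminates at degree 9.
Standard normalization (P_n(1) = 1): leading coefficient (2n)!/(2^n (n!)^2) = 6402373705728000/(512*131681894400) = 12155/128, so a_9 = 12155/128. Work downward with a_k = (k+1)(k+2) a_{k+2} / ((k - 9)(k + 10)):
  a_7 = (8)(9)(12155/128) / ((7 - 9)(7 + 10)) = (109395/16)/(-34) = -6435/32
  a_5 = (6)(7)(-6435/32) / ((5 - 9)(5 + 10)) = (-135135/16)/(-60) = 9009/64
  a_3 = (4)(5)(9009/64) / ((3 - 9)(3 + 10)) = (45045/16)/(-78) = -1155/32
  a_1 = (2)(3)(-1155/32) / ((1 - 9)(1 + 10)) = (-3465/16)/(-88) = 315/128
Hence P_9(x) = 12155 x^9/128 - 6435 x^7/32 + 9009 x^5/64 - 1155 x^3/32 + 315 x/128.

P_9(x); series = 12155 x^9/128 - 6435 x^7/32 + 9009 x^5/64 - 1155 x^3/32 + 315 x/128


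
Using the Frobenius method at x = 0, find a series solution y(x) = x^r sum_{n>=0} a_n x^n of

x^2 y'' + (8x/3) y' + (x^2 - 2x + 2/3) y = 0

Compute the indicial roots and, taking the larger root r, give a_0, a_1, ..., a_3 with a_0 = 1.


Write in Frobenius form y'' + (p(x)/x) y' + (q(x)/x^2) y = 0:
  p(x) = 8/3,  q(x) = x^2 - 2x + 2/3.
Indicial equation: r(r-1) + (8/3) r + (2/3) = 0 -> roots r_1 = -2/3, r_2 = -1.
Take r = r_1 = -2/3. Let y(x) = x^r sum_{n>=0} a_n x^n with a_0 = 1.
Substitute y = x^r sum a_n x^n and match x^{r+n}. The recurrence is
  D(n) a_n - 2 a_{n-1} + 1 a_{n-2} = 0,  where D(n) = (r+n)(r+n-1) + (8/3)(r+n) + (2/3).
  a_n = [2 a_{n-1} - 1 a_{n-2}] / D(n).
Since the indicial polynomial factors as (r - r_1)(r - r_2), D(n) = (r_1 + n - r_1)(r_1 + n - r_2) = n(n + 1/3).
Evaluating step by step (a_0 = 1):
  n = 1: D(1) = 1(1 + 1/3) = 4/3; numerator = 2(1) = 2; a_1 = (2)/(4/3) = 3/2
  n = 2: D(2) = 2(2 + 1/3) = 14/3; numerator = 2(3/2) - 1(1) = 2; a_2 = (2)/(14/3) = 3/7
  n = 3: D(3) = 3(3 + 1/3) = 10; numerator = 2(3/7) - 1(3/2) = -9/14; a_3 = (-9/14)/(10) = -9/140

r = -2/3; a_0 = 1; a_1 = 3/2; a_2 = 3/7; a_3 = -9/140


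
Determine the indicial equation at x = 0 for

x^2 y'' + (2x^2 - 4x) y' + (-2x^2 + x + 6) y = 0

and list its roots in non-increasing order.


Divide by x^2 to reach normal form y'' + P_1(x) y' + P_2(x) y = 0 with P_1(x) = 2 - 4/x and P_2(x) = -2 + 1/x + 6/x^2.
x = 0 is a singular point because the y'-coefficient 2 - 4/x has a pole at x = 0 and the y-coefficient -2 + 1/x + 6/x^2 has a pole at x = 0.
It is a regular singular point because x P_1(x) = p(x) = 2x - 4 and x^2 P_2(x) = q(x) = -2x^2 + x + 6 are polynomials, hence analytic at x = 0.
p(0) = -4,  q(0) = 6.
Indicial equation: r(r-1) + p(0) r + q(0) = 0, i.e. r^2 + (p(0) - 1) r + q(0) = 0, i.e. r^2 - 5 r + 6 = 0.
Discriminant: (-5)^2 - 4(6) = 1, so r = (5 ± 1)/2.
Solving: r_1 = 3, r_2 = 2.

indicial: r^2 - 5 r + 6 = 0; roots r_1 = 3, r_2 = 2


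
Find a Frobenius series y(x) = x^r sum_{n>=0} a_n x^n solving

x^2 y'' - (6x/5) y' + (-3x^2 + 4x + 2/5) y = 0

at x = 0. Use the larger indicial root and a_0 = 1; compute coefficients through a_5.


Write in Frobenius form y'' + (p(x)/x) y' + (q(x)/x^2) y = 0:
  p(x) = -6/5,  q(x) = -3x^2 + 4x + 2/5.
Indicial equation: r(r-1) + (-6/5) r + (2/5) = 0 -> roots r_1 = 2, r_2 = 1/5.
Take r = r_1 = 2. Let y(x) = x^r sum_{n>=0} a_n x^n with a_0 = 1.
Substitute y = x^r sum a_n x^n and match x^{r+n}. The recurrence is
  D(n) a_n + 4 a_{n-1} - 3 a_{n-2} = 0,  where D(n) = (r+n)(r+n-1) + (-6/5)(r+n) + (2/5).
  a_n = [-4 a_{n-1} + 3 a_{n-2}] / D(n).
Since the indicial polynomial factors as (r - r_1)(r - r_2), D(n) = (r_1 + n - r_1)(r_1 + n - r_2) = n(n + 9/5).
Evaluating step by step (a_0 = 1):
  n = 1: D(1) = 1(1 + 9/5) = 14/5; numerator = -4(1) = -4; a_1 = (-4)/(14/5) = -10/7
  n = 2: D(2) = 2(2 + 9/5) = 38/5; numerator = -4(-10/7) + 3(1) = 61/7; a_2 = (61/7)/(38/5) = 305/266
  n = 3: D(3) = 3(3 + 9/5) = 72/5; numerator = -4(305/266) + 3(-10/7) = -1180/133; a_3 = (-1180/133)/(72/5) = -1475/2394
  n = 4: D(4) = 4(4 + 9/5) = 116/5; numerator = -4(-1475/2394) + 3(305/266) = 14135/2394; a_4 = (14135/2394)/(116/5) = 70675/277704
  n = 5: D(5) = 5(5 + 9/5) = 34; numerator = -4(70675/277704) + 3(-1475/2394) = -99500/34713; a_5 = (-99500/34713)/(34) = -49750/590121

r = 2; a_0 = 1; a_1 = -10/7; a_2 = 305/266; a_3 = -1475/2394; a_4 = 70675/277704; a_5 = -49750/590121


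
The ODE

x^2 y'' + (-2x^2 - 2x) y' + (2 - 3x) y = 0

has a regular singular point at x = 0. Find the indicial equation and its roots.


Divide by x^2 to reach normal form y'' + P_1(x) y' + P_2(x) y = 0 with P_1(x) = -2 - 2/x and P_2(x) = -3/x + 2/x^2.
x = 0 is a singular point because the y'-coefficient -2 - 2/x has a pole at x = 0 and the y-coefficient -3/x + 2/x^2 has a pole at x = 0.
It is a regular singular point because x P_1(x) = p(x) = -2x - 2 and x^2 P_2(x) = q(x) = 2 - 3x are polynomials, hence analytic at x = 0.
p(0) = -2,  q(0) = 2.
Indicial equation: r(r-1) + p(0) r + q(0) = 0, i.e. r^2 + (p(0) - 1) r + q(0) = 0, i.e. r^2 - 3 r + 2 = 0.
Discriminant: (-3)^2 - 4(2) = 1, so r = (3 ± 1)/2.
Solving: r_1 = 2, r_2 = 1.

indicial: r^2 - 3 r + 2 = 0; roots r_1 = 2, r_2 = 1


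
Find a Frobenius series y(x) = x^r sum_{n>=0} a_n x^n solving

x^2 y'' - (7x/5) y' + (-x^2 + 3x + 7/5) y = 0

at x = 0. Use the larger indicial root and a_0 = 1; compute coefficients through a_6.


Write in Frobenius form y'' + (p(x)/x) y' + (q(x)/x^2) y = 0:
  p(x) = -7/5,  q(x) = -x^2 + 3x + 7/5.
Indicial equation: r(r-1) + (-7/5) r + (7/5) = 0 -> roots r_1 = 7/5, r_2 = 1.
Take r = r_1 = 7/5. Let y(x) = x^r sum_{n>=0} a_n x^n with a_0 = 1.
Substitute y = x^r sum a_n x^n and match x^{r+n}. The recurrence is
  D(n) a_n + 3 a_{n-1} - 1 a_{n-2} = 0,  where D(n) = (r+n)(r+n-1) + (-7/5)(r+n) + (7/5).
  a_n = [-3 a_{n-1} + 1 a_{n-2}] / D(n).
Since the indicial polynomial factors as (r - r_1)(r - r_2), D(n) = (r_1 + n - r_1)(r_1 + n - r_2) = n(n + 2/5).
Evaluating step by step (a_0 = 1):
  n = 1: D(1) = 1(1 + 2/5) = 7/5; numerator = -3(1) = -3; a_1 = (-3)/(7/5) = -15/7
  n = 2: D(2) = 2(2 + 2/5) = 24/5; numerator = -3(-15/7) + 1(1) = 52/7; a_2 = (52/7)/(24/5) = 65/42
  n = 3: D(3) = 3(3 + 2/5) = 51/5; numerator = -3(65/42) + 1(-15/7) = -95/14; a_3 = (-95/14)/(51/5) = -475/714
  n = 4: D(4) = 4(4 + 2/5) = 88/5; numerator = -3(-475/714) + 1(65/42) = 1265/357; a_4 = (1265/357)/(88/5) = 575/2856
  n = 5: D(5) = 5(5 + 2/5) = 27; numerator = -3(575/2856) + 1(-475/714) = -3625/2856; a_5 = (-3625/2856)/(27) = -3625/77112
  n = 6: D(6) = 6(6 + 2/5) = 192/5; numerator = -3(-3625/77112) + 1(575/2856) = 1100/3213; a_6 = (1100/3213)/(192/5) = 1375/154224

r = 7/5; a_0 = 1; a_1 = -15/7; a_2 = 65/42; a_3 = -475/714; a_4 = 575/2856; a_5 = -3625/77112; a_6 = 1375/154224


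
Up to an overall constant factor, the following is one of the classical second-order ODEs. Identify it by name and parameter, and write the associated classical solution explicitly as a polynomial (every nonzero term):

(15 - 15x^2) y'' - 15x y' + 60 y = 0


All three coefficients share the factor 15; dividing through by 15 gives  (1 - x^2) y'' - x y' + 4 y = 0.
This matches the Chebyshev equation (1 - x^2) y'' - x y' + n^2 y = 0 (note the -x y' term, not -2x y') with n^2 = 4, so n = 2; the polynomial solution is T_2(x).
With y = sum_k a_k x^k, matching x^k gives (k+2)(k+1) a_{k+2} = (k^2 - n^2) a_k = (k - 2)(k + 2) a_k. The right side vanishes at k = 2, so the series with the parity of 2 terminates at degree 2.
Standard normalization: leading coefficient of T_n is 2^(n-1), so a_2 = 2^1 = 2. Work downward with a_k = (k+1)(k+2) a_{k+2} / ((k - 2)(k + 2)):
  a_0 = (1)(2)(2) / ((0 - 2)(0 + 2)) = 4/(-4) = -1
Hence T_2(x) = 2 x^2 - 1.

T_2(x); series = 2 x^2 - 1


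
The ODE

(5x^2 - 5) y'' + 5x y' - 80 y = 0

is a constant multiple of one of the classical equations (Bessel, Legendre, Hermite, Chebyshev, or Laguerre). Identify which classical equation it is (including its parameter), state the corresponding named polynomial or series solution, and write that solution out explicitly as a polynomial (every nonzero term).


All three coefficients share the factor -5; dividing through by -5 gives  (1 - x^2) y'' - x y' + 16 y = 0.
This matches the Chebyshev equation (1 - x^2) y'' - x y' + n^2 y = 0 (note the -x y' term, not -2x y') with n^2 = 16, so n = 4; the polynomial solution is T_4(x).
With y = sum_k a_k x^k, matching x^k gives (k+2)(k+1) a_{k+2} = (k^2 - n^2) a_k = (k - 4)(k + 4) a_k. The right side vanishes at k = 4, so the series with the parity of 4 terminates at degree 4.
Standard normalization: leading coefficient of T_n is 2^(n-1), so a_4 = 2^3 = 8. Work downward with a_k = (k+1)(k+2) a_{k+2} / ((k - 4)(k + 4)):
  a_2 = (3)(4)(8) / ((2 - 4)(2 + 4)) = 96/(-12) = -8
  a_0 = (1)(2)(-8) / ((0 - 4)(0 + 4)) = -16/(-16) = 1
Hence T_4(x) = 8 x^4 - 8 x^2 + 1.

T_4(x); series = 8 x^4 - 8 x^2 + 1


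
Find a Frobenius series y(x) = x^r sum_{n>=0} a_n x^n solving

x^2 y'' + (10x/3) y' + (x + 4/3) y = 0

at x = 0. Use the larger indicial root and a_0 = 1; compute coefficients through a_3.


Write in Frobenius form y'' + (p(x)/x) y' + (q(x)/x^2) y = 0:
  p(x) = 10/3,  q(x) = x + 4/3.
Indicial equation: r(r-1) + (10/3) r + (4/3) = 0 -> roots r_1 = -1, r_2 = -4/3.
Take r = r_1 = -1. Let y(x) = x^r sum_{n>=0} a_n x^n with a_0 = 1.
Substitute y = x^r sum a_n x^n and match x^{r+n}. The recurrence is
  D(n) a_n + 1 a_{n-1} = 0,  where D(n) = (r+n)(r+n-1) + (10/3)(r+n) + (4/3).
  a_n = -1 / D(n) * a_{n-1}.
Since the indicial polynomial factors as (r - r_1)(r - r_2), D(n) = (r_1 + n - r_1)(r_1 + n - r_2) = n(n + 1/3).
Evaluating step by step (a_0 = 1):
  n = 1: D(1) = 1(1 + 1/3) = 4/3; numerator = -1(1) = -1; a_1 = (-1)/(4/3) = -3/4
  n = 2: D(2) = 2(2 + 1/3) = 14/3; numerator = -1(-3/4) = 3/4; a_2 = (3/4)/(14/3) = 9/56
  n = 3: D(3) = 3(3 + 1/3) = 10; numerator = -1(9/56) = -9/56; a_3 = (-9/56)/(10) = -9/560

r = -1; a_0 = 1; a_1 = -3/4; a_2 = 9/56; a_3 = -9/560


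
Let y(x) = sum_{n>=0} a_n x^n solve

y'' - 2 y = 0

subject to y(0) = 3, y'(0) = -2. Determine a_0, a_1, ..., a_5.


Ansatz: y(x) = sum_{n>=0} a_n x^n, so y'(x) = sum_{n>=1} n a_n x^(n-1) and y''(x) = sum_{n>=2} n(n-1) a_n x^(n-2).
Substitute into P(x) y'' + Q(x) y' + R(x) y = 0 with P(x) = 1, Q(x) = 0, R(x) = -2, and match powers of x.
Initial conditions: a_0 = 3, a_1 = -2.
Setting the coefficient of each power of x to zero and solving order by order (substituting the coefficients already found):
  x^0: 2 a_2 - 2 a_0 = 0  ->  2 a_2 = 2 a_0 = 6  ->  a_2 = 3
  x^1: 6 a_3 - 2 a_1 = 0  ->  6 a_3 = 2 a_1 = -4  ->  a_3 = -2/3
  x^2: 12 a_4 - 2 a_2 = 0  ->  12 a_4 = 2 a_2 = 6  ->  a_4 = 1/2
  x^3: 20 a_5 - 2 a_3 = 0  ->  20 a_5 = 2 a_3 = -4/3  ->  a_5 = -1/15
Truncated series: y(x) = 3 - 2 x + 3 x^2 - (2/3) x^3 + (1/2) x^4 - (1/15) x^5 + O(x^6).

a_0 = 3; a_1 = -2; a_2 = 3; a_3 = -2/3; a_4 = 1/2; a_5 = -1/15


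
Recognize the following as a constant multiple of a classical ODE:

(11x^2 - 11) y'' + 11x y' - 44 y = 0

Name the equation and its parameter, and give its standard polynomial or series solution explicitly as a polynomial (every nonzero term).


All three coefficients share the factor -11; dividing through by -11 gives  (1 - x^2) y'' - x y' + 4 y = 0.
This matches the Chebyshev equation (1 - x^2) y'' - x y' + n^2 y = 0 (note the -x y' term, not -2x y') with n^2 = 4, so n = 2; the polynomial solution is T_2(x).
With y = sum_k a_k x^k, matching x^k gives (k+2)(k+1) a_{k+2} = (k^2 - n^2) a_k = (k - 2)(k + 2) a_k. The right side vanishes at k = 2, so the series with the parity of 2 terminates at degree 2.
Standard normalization: leading coefficient of T_n is 2^(n-1), so a_2 = 2^1 = 2. Work downward with a_k = (k+1)(k+2) a_{k+2} / ((k - 2)(k + 2)):
  a_0 = (1)(2)(2) / ((0 - 2)(0 + 2)) = 4/(-4) = -1
Hence T_2(x) = 2 x^2 - 1.

T_2(x); series = 2 x^2 - 1


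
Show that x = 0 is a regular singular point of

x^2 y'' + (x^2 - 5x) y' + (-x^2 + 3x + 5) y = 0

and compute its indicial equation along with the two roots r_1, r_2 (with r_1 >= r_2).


Divide by x^2 to reach normal form y'' + P_1(x) y' + P_2(x) y = 0 with P_1(x) = 1 - 5/x and P_2(x) = -1 + 3/x + 5/x^2.
x = 0 is a singular point because the y'-coefficient 1 - 5/x has a pole at x = 0 and the y-coefficient -1 + 3/x + 5/x^2 has a pole at x = 0.
It is a regular singular point because x P_1(x) = p(x) = x - 5 and x^2 P_2(x) = q(x) = -x^2 + 3x + 5 are polynomials, hence analytic at x = 0.
p(0) = -5,  q(0) = 5.
Indicial equation: r(r-1) + p(0) r + q(0) = 0, i.e. r^2 + (p(0) - 1) r + q(0) = 0, i.e. r^2 - 6 r + 5 = 0.
Discriminant: (-6)^2 - 4(5) = 16, so r = (6 ± 4)/2.
Solving: r_1 = 5, r_2 = 1.

indicial: r^2 - 6 r + 5 = 0; roots r_1 = 5, r_2 = 1


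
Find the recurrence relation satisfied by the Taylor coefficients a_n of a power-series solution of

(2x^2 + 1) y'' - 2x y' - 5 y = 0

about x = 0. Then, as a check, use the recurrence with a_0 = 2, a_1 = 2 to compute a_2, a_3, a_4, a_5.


Substitute y = sum_n a_n x^n.
(1 + 2 x^2) y'' contributes (n+2)(n+1) a_{n+2} + 2 n(n-1) a_n at x^n.
-2 x y'(x) contributes -2 n a_n at x^n.
-5 y(x) contributes -5 a_n at x^n.
Matching x^n: (n+2)(n+1) a_{n+2} + (2 n(n-1) - 2 n - 5) a_n = 0.
Thus a_{n+2} = (-2 n(n-1) + 2 n + 5) / ((n+1)(n+2)) * a_n.

Check with a_0 = 2, a_1 = 2 (apply the recurrence for n = 0, 1, 2, 3): a_0 = 2, a_1 = 2, a_2 = 5, a_3 = 7/3, a_4 = 25/12, a_5 = -7/60.

a_(n+2) = (-2 n(n-1) + 2 n + 5) / ((n+1)(n+2)) * a_n; check: a_0 = 2, a_1 = 2, a_2 = 5, a_3 = 7/3, a_4 = 25/12, a_5 = -7/60


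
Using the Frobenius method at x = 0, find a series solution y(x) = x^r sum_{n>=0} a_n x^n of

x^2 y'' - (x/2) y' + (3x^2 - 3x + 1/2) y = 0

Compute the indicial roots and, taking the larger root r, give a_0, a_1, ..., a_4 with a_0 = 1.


Write in Frobenius form y'' + (p(x)/x) y' + (q(x)/x^2) y = 0:
  p(x) = -1/2,  q(x) = 3x^2 - 3x + 1/2.
Indicial equation: r(r-1) + (-1/2) r + (1/2) = 0 -> roots r_1 = 1, r_2 = 1/2.
Take r = r_1 = 1. Let y(x) = x^r sum_{n>=0} a_n x^n with a_0 = 1.
Substitute y = x^r sum a_n x^n and match x^{r+n}. The recurrence is
  D(n) a_n - 3 a_{n-1} + 3 a_{n-2} = 0,  where D(n) = (r+n)(r+n-1) + (-1/2)(r+n) + (1/2).
  a_n = [3 a_{n-1} - 3 a_{n-2}] / D(n).
Since the indicial polynomial factors as (r - r_1)(r - r_2), D(n) = (r_1 + n - r_1)(r_1 + n - r_2) = n(n + 1/2).
Evaluating step by step (a_0 = 1):
  n = 1: D(1) = 1(1 + 1/2) = 3/2; numerator = 3(1) = 3; a_1 = (3)/(3/2) = 2
  n = 2: D(2) = 2(2 + 1/2) = 5; numerator = 3(2) - 3(1) = 3; a_2 = (3)/(5) = 3/5
  n = 3: D(3) = 3(3 + 1/2) = 21/2; numerator = 3(3/5) - 3(2) = -21/5; a_3 = (-21/5)/(21/2) = -2/5
  n = 4: D(4) = 4(4 + 1/2) = 18; numerator = 3(-2/5) - 3(3/5) = -3; a_4 = (-3)/(18) = -1/6

r = 1; a_0 = 1; a_1 = 2; a_2 = 3/5; a_3 = -2/5; a_4 = -1/6


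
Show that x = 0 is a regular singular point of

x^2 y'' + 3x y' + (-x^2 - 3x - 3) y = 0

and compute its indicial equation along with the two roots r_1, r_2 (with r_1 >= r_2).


Divide by x^2 to reach normal form y'' + P_1(x) y' + P_2(x) y = 0 with P_1(x) = 3/x and P_2(x) = -1 - 3/x - 3/x^2.
x = 0 is a singular point because the y'-coefficient 3/x has a pole at x = 0 and the y-coefficient -1 - 3/x - 3/x^2 has a pole at x = 0.
It is a regular singular point because x P_1(x) = p(x) = 3 and x^2 P_2(x) = q(x) = -x^2 - 3x - 3 are polynomials, hence analytic at x = 0.
p(0) = 3,  q(0) = -3.
Indicial equation: r(r-1) + p(0) r + q(0) = 0, i.e. r^2 + (p(0) - 1) r + q(0) = 0, i.e. r^2 + 2 r - 3 = 0.
Discriminant: (2)^2 - 4(-3) = 16, so r = (-2 ± 4)/2.
Solving: r_1 = 1, r_2 = -3.

indicial: r^2 + 2 r - 3 = 0; roots r_1 = 1, r_2 = -3


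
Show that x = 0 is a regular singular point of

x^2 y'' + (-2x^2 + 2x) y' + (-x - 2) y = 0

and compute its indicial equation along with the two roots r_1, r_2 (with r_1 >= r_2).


Divide by x^2 to reach normal form y'' + P_1(x) y' + P_2(x) y = 0 with P_1(x) = -2 + 2/x and P_2(x) = -1/x - 2/x^2.
x = 0 is a singular point because the y'-coefficient -2 + 2/x has a pole at x = 0 and the y-coefficient -1/x - 2/x^2 has a pole at x = 0.
It is a regular singular point because x P_1(x) = p(x) = 2 - 2x and x^2 P_2(x) = q(x) = -x - 2 are polynomials, hence analytic at x = 0.
p(0) = 2,  q(0) = -2.
Indicial equation: r(r-1) + p(0) r + q(0) = 0, i.e. r^2 + (p(0) - 1) r + q(0) = 0, i.e. r^2 + 1 r - 2 = 0.
Discriminant: (1)^2 - 4(-2) = 9, so r = (-1 ± 3)/2.
Solving: r_1 = 1, r_2 = -2.

indicial: r^2 + 1 r - 2 = 0; roots r_1 = 1, r_2 = -2


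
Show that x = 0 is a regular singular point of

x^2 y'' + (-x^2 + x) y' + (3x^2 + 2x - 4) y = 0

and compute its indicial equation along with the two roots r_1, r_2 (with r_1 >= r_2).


Divide by x^2 to reach normal form y'' + P_1(x) y' + P_2(x) y = 0 with P_1(x) = -1 + 1/x and P_2(x) = 3 + 2/x - 4/x^2.
x = 0 is a singular point because the y'-coefficient -1 + 1/x has a pole at x = 0 and the y-coefficient 3 + 2/x - 4/x^2 has a pole at x = 0.
It is a regular singular point because x P_1(x) = p(x) = 1 - x and x^2 P_2(x) = q(x) = 3x^2 + 2x - 4 are polynomials, hence analytic at x = 0.
p(0) = 1,  q(0) = -4.
Indicial equation: r(r-1) + p(0) r + q(0) = 0, i.e. r^2 + (p(0) - 1) r + q(0) = 0, i.e. r^2 - 4 = 0.
Discriminant: (0)^2 - 4(-4) = 16, so r = (0 ± 4)/2.
Solving: r_1 = 2, r_2 = -2.

indicial: r^2 - 4 = 0; roots r_1 = 2, r_2 = -2
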